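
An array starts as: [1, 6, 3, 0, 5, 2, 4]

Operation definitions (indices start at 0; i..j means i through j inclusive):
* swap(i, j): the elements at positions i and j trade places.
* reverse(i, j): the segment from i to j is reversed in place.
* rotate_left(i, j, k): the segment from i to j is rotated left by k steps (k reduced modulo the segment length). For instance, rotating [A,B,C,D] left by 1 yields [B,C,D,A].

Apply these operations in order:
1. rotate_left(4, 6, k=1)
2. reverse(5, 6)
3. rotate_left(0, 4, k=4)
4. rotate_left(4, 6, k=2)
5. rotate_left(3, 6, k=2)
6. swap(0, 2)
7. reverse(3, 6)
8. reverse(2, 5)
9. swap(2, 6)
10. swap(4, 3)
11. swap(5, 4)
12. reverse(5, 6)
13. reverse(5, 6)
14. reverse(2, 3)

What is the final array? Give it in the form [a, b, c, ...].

After 1 (rotate_left(4, 6, k=1)): [1, 6, 3, 0, 2, 4, 5]
After 2 (reverse(5, 6)): [1, 6, 3, 0, 2, 5, 4]
After 3 (rotate_left(0, 4, k=4)): [2, 1, 6, 3, 0, 5, 4]
After 4 (rotate_left(4, 6, k=2)): [2, 1, 6, 3, 4, 0, 5]
After 5 (rotate_left(3, 6, k=2)): [2, 1, 6, 0, 5, 3, 4]
After 6 (swap(0, 2)): [6, 1, 2, 0, 5, 3, 4]
After 7 (reverse(3, 6)): [6, 1, 2, 4, 3, 5, 0]
After 8 (reverse(2, 5)): [6, 1, 5, 3, 4, 2, 0]
After 9 (swap(2, 6)): [6, 1, 0, 3, 4, 2, 5]
After 10 (swap(4, 3)): [6, 1, 0, 4, 3, 2, 5]
After 11 (swap(5, 4)): [6, 1, 0, 4, 2, 3, 5]
After 12 (reverse(5, 6)): [6, 1, 0, 4, 2, 5, 3]
After 13 (reverse(5, 6)): [6, 1, 0, 4, 2, 3, 5]
After 14 (reverse(2, 3)): [6, 1, 4, 0, 2, 3, 5]

Answer: [6, 1, 4, 0, 2, 3, 5]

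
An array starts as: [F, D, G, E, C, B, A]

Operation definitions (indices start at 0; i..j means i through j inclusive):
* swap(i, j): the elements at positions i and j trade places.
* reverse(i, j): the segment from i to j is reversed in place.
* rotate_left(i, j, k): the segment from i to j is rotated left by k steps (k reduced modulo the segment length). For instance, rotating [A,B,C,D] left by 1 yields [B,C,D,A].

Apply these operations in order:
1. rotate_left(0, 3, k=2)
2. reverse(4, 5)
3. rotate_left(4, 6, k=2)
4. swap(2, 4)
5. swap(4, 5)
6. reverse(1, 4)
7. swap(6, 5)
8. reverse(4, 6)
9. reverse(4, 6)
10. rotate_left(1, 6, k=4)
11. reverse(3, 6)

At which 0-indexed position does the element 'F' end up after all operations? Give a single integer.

After 1 (rotate_left(0, 3, k=2)): [G, E, F, D, C, B, A]
After 2 (reverse(4, 5)): [G, E, F, D, B, C, A]
After 3 (rotate_left(4, 6, k=2)): [G, E, F, D, A, B, C]
After 4 (swap(2, 4)): [G, E, A, D, F, B, C]
After 5 (swap(4, 5)): [G, E, A, D, B, F, C]
After 6 (reverse(1, 4)): [G, B, D, A, E, F, C]
After 7 (swap(6, 5)): [G, B, D, A, E, C, F]
After 8 (reverse(4, 6)): [G, B, D, A, F, C, E]
After 9 (reverse(4, 6)): [G, B, D, A, E, C, F]
After 10 (rotate_left(1, 6, k=4)): [G, C, F, B, D, A, E]
After 11 (reverse(3, 6)): [G, C, F, E, A, D, B]

Answer: 2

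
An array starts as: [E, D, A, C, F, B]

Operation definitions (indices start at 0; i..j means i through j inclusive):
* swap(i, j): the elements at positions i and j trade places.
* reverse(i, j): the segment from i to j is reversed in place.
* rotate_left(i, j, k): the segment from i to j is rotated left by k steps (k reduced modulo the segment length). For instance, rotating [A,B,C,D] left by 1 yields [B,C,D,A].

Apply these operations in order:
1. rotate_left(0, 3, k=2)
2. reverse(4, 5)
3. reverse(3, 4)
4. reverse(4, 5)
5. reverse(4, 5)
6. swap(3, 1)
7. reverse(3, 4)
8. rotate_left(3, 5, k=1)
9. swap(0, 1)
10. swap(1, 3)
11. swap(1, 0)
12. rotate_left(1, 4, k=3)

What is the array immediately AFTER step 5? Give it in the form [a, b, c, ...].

Answer: [A, C, E, B, D, F]

Derivation:
After 1 (rotate_left(0, 3, k=2)): [A, C, E, D, F, B]
After 2 (reverse(4, 5)): [A, C, E, D, B, F]
After 3 (reverse(3, 4)): [A, C, E, B, D, F]
After 4 (reverse(4, 5)): [A, C, E, B, F, D]
After 5 (reverse(4, 5)): [A, C, E, B, D, F]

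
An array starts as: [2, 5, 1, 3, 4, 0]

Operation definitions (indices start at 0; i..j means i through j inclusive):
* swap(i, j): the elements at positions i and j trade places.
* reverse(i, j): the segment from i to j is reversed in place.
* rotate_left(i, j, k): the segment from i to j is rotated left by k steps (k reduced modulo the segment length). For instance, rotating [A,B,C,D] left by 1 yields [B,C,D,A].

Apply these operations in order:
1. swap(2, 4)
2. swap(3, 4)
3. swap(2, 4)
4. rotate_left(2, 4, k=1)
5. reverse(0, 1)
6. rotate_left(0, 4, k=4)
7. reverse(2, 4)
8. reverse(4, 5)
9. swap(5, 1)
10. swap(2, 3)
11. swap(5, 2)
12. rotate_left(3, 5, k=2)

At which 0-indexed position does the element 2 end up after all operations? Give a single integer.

Answer: 1

Derivation:
After 1 (swap(2, 4)): [2, 5, 4, 3, 1, 0]
After 2 (swap(3, 4)): [2, 5, 4, 1, 3, 0]
After 3 (swap(2, 4)): [2, 5, 3, 1, 4, 0]
After 4 (rotate_left(2, 4, k=1)): [2, 5, 1, 4, 3, 0]
After 5 (reverse(0, 1)): [5, 2, 1, 4, 3, 0]
After 6 (rotate_left(0, 4, k=4)): [3, 5, 2, 1, 4, 0]
After 7 (reverse(2, 4)): [3, 5, 4, 1, 2, 0]
After 8 (reverse(4, 5)): [3, 5, 4, 1, 0, 2]
After 9 (swap(5, 1)): [3, 2, 4, 1, 0, 5]
After 10 (swap(2, 3)): [3, 2, 1, 4, 0, 5]
After 11 (swap(5, 2)): [3, 2, 5, 4, 0, 1]
After 12 (rotate_left(3, 5, k=2)): [3, 2, 5, 1, 4, 0]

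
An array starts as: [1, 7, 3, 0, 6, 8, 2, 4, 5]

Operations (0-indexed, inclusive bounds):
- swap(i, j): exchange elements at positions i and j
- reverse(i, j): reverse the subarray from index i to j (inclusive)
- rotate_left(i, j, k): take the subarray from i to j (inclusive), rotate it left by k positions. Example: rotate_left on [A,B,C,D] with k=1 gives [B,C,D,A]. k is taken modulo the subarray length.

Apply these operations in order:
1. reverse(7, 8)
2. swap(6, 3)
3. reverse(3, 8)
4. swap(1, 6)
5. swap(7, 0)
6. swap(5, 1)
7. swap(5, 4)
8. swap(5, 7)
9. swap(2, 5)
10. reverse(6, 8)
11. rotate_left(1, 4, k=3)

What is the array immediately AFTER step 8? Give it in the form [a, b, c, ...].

Answer: [6, 0, 3, 4, 8, 1, 7, 5, 2]

Derivation:
After 1 (reverse(7, 8)): [1, 7, 3, 0, 6, 8, 2, 5, 4]
After 2 (swap(6, 3)): [1, 7, 3, 2, 6, 8, 0, 5, 4]
After 3 (reverse(3, 8)): [1, 7, 3, 4, 5, 0, 8, 6, 2]
After 4 (swap(1, 6)): [1, 8, 3, 4, 5, 0, 7, 6, 2]
After 5 (swap(7, 0)): [6, 8, 3, 4, 5, 0, 7, 1, 2]
After 6 (swap(5, 1)): [6, 0, 3, 4, 5, 8, 7, 1, 2]
After 7 (swap(5, 4)): [6, 0, 3, 4, 8, 5, 7, 1, 2]
After 8 (swap(5, 7)): [6, 0, 3, 4, 8, 1, 7, 5, 2]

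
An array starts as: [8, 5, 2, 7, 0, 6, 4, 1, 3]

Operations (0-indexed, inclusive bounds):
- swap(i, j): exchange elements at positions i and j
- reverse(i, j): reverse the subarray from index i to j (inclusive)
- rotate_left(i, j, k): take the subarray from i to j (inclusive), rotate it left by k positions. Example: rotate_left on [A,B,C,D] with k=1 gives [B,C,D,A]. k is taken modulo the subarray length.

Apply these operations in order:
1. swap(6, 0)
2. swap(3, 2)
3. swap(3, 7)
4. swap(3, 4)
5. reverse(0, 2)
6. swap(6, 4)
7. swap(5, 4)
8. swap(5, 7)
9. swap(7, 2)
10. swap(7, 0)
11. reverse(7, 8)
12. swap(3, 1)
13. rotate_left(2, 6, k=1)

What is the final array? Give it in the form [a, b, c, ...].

After 1 (swap(6, 0)): [4, 5, 2, 7, 0, 6, 8, 1, 3]
After 2 (swap(3, 2)): [4, 5, 7, 2, 0, 6, 8, 1, 3]
After 3 (swap(3, 7)): [4, 5, 7, 1, 0, 6, 8, 2, 3]
After 4 (swap(3, 4)): [4, 5, 7, 0, 1, 6, 8, 2, 3]
After 5 (reverse(0, 2)): [7, 5, 4, 0, 1, 6, 8, 2, 3]
After 6 (swap(6, 4)): [7, 5, 4, 0, 8, 6, 1, 2, 3]
After 7 (swap(5, 4)): [7, 5, 4, 0, 6, 8, 1, 2, 3]
After 8 (swap(5, 7)): [7, 5, 4, 0, 6, 2, 1, 8, 3]
After 9 (swap(7, 2)): [7, 5, 8, 0, 6, 2, 1, 4, 3]
After 10 (swap(7, 0)): [4, 5, 8, 0, 6, 2, 1, 7, 3]
After 11 (reverse(7, 8)): [4, 5, 8, 0, 6, 2, 1, 3, 7]
After 12 (swap(3, 1)): [4, 0, 8, 5, 6, 2, 1, 3, 7]
After 13 (rotate_left(2, 6, k=1)): [4, 0, 5, 6, 2, 1, 8, 3, 7]

Answer: [4, 0, 5, 6, 2, 1, 8, 3, 7]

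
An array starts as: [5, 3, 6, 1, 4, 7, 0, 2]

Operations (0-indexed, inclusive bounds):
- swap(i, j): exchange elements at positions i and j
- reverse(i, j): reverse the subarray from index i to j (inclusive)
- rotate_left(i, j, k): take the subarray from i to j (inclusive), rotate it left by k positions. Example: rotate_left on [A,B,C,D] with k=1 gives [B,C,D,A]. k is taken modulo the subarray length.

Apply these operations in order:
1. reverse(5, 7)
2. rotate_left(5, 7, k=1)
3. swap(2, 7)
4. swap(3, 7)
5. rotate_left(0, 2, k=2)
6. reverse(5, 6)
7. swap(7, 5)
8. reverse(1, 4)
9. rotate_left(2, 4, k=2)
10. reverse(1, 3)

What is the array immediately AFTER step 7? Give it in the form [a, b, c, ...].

After 1 (reverse(5, 7)): [5, 3, 6, 1, 4, 2, 0, 7]
After 2 (rotate_left(5, 7, k=1)): [5, 3, 6, 1, 4, 0, 7, 2]
After 3 (swap(2, 7)): [5, 3, 2, 1, 4, 0, 7, 6]
After 4 (swap(3, 7)): [5, 3, 2, 6, 4, 0, 7, 1]
After 5 (rotate_left(0, 2, k=2)): [2, 5, 3, 6, 4, 0, 7, 1]
After 6 (reverse(5, 6)): [2, 5, 3, 6, 4, 7, 0, 1]
After 7 (swap(7, 5)): [2, 5, 3, 6, 4, 1, 0, 7]

Answer: [2, 5, 3, 6, 4, 1, 0, 7]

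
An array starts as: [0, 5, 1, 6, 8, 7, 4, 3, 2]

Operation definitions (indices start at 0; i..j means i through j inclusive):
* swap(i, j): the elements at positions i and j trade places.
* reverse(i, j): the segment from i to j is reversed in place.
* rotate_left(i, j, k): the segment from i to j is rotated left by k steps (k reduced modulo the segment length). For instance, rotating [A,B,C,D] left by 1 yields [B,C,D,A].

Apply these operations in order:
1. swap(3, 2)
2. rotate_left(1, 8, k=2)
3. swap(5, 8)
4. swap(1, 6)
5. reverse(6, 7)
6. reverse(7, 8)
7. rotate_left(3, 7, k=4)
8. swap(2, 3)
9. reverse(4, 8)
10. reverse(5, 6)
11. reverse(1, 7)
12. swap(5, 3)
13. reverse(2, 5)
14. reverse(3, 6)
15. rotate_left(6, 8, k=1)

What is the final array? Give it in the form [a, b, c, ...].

Answer: [0, 4, 6, 3, 5, 8, 2, 7, 1]

Derivation:
After 1 (swap(3, 2)): [0, 5, 6, 1, 8, 7, 4, 3, 2]
After 2 (rotate_left(1, 8, k=2)): [0, 1, 8, 7, 4, 3, 2, 5, 6]
After 3 (swap(5, 8)): [0, 1, 8, 7, 4, 6, 2, 5, 3]
After 4 (swap(1, 6)): [0, 2, 8, 7, 4, 6, 1, 5, 3]
After 5 (reverse(6, 7)): [0, 2, 8, 7, 4, 6, 5, 1, 3]
After 6 (reverse(7, 8)): [0, 2, 8, 7, 4, 6, 5, 3, 1]
After 7 (rotate_left(3, 7, k=4)): [0, 2, 8, 3, 7, 4, 6, 5, 1]
After 8 (swap(2, 3)): [0, 2, 3, 8, 7, 4, 6, 5, 1]
After 9 (reverse(4, 8)): [0, 2, 3, 8, 1, 5, 6, 4, 7]
After 10 (reverse(5, 6)): [0, 2, 3, 8, 1, 6, 5, 4, 7]
After 11 (reverse(1, 7)): [0, 4, 5, 6, 1, 8, 3, 2, 7]
After 12 (swap(5, 3)): [0, 4, 5, 8, 1, 6, 3, 2, 7]
After 13 (reverse(2, 5)): [0, 4, 6, 1, 8, 5, 3, 2, 7]
After 14 (reverse(3, 6)): [0, 4, 6, 3, 5, 8, 1, 2, 7]
After 15 (rotate_left(6, 8, k=1)): [0, 4, 6, 3, 5, 8, 2, 7, 1]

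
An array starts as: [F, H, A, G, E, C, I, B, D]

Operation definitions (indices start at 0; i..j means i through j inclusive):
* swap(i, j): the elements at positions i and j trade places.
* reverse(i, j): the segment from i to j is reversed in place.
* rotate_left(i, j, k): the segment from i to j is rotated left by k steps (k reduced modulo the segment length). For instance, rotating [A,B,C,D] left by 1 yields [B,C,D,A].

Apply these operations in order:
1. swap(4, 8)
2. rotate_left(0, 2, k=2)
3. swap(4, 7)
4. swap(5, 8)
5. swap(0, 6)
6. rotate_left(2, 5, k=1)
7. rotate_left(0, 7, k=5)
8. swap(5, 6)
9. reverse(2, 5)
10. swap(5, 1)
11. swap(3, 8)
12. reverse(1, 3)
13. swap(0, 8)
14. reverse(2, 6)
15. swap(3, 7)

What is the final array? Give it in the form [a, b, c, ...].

Answer: [F, C, G, E, I, D, B, A, H]

Derivation:
After 1 (swap(4, 8)): [F, H, A, G, D, C, I, B, E]
After 2 (rotate_left(0, 2, k=2)): [A, F, H, G, D, C, I, B, E]
After 3 (swap(4, 7)): [A, F, H, G, B, C, I, D, E]
After 4 (swap(5, 8)): [A, F, H, G, B, E, I, D, C]
After 5 (swap(0, 6)): [I, F, H, G, B, E, A, D, C]
After 6 (rotate_left(2, 5, k=1)): [I, F, G, B, E, H, A, D, C]
After 7 (rotate_left(0, 7, k=5)): [H, A, D, I, F, G, B, E, C]
After 8 (swap(5, 6)): [H, A, D, I, F, B, G, E, C]
After 9 (reverse(2, 5)): [H, A, B, F, I, D, G, E, C]
After 10 (swap(5, 1)): [H, D, B, F, I, A, G, E, C]
After 11 (swap(3, 8)): [H, D, B, C, I, A, G, E, F]
After 12 (reverse(1, 3)): [H, C, B, D, I, A, G, E, F]
After 13 (swap(0, 8)): [F, C, B, D, I, A, G, E, H]
After 14 (reverse(2, 6)): [F, C, G, A, I, D, B, E, H]
After 15 (swap(3, 7)): [F, C, G, E, I, D, B, A, H]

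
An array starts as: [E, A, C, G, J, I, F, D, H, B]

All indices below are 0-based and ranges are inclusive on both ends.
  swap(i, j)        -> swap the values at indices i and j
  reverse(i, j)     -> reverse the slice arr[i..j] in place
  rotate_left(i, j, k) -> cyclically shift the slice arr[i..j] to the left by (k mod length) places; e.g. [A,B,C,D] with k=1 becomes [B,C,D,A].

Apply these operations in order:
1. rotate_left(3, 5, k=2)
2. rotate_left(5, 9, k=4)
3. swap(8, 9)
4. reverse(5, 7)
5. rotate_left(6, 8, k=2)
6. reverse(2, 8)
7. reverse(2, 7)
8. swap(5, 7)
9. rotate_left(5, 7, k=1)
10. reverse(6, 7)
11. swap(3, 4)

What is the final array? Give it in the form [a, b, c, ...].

After 1 (rotate_left(3, 5, k=2)): [E, A, C, I, G, J, F, D, H, B]
After 2 (rotate_left(5, 9, k=4)): [E, A, C, I, G, B, J, F, D, H]
After 3 (swap(8, 9)): [E, A, C, I, G, B, J, F, H, D]
After 4 (reverse(5, 7)): [E, A, C, I, G, F, J, B, H, D]
After 5 (rotate_left(6, 8, k=2)): [E, A, C, I, G, F, H, J, B, D]
After 6 (reverse(2, 8)): [E, A, B, J, H, F, G, I, C, D]
After 7 (reverse(2, 7)): [E, A, I, G, F, H, J, B, C, D]
After 8 (swap(5, 7)): [E, A, I, G, F, B, J, H, C, D]
After 9 (rotate_left(5, 7, k=1)): [E, A, I, G, F, J, H, B, C, D]
After 10 (reverse(6, 7)): [E, A, I, G, F, J, B, H, C, D]
After 11 (swap(3, 4)): [E, A, I, F, G, J, B, H, C, D]

Answer: [E, A, I, F, G, J, B, H, C, D]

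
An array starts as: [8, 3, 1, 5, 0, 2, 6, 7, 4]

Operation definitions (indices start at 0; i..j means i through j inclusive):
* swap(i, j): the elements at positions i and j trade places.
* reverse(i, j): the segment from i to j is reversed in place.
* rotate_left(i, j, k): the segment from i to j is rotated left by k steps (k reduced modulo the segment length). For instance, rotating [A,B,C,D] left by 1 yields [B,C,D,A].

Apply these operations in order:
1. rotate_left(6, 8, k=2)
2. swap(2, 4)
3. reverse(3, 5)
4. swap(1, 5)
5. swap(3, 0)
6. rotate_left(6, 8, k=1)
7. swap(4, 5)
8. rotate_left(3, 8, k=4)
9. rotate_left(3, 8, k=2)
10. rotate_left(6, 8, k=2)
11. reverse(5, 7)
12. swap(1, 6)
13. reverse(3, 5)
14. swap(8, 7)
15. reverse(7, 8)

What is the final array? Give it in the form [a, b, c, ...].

Answer: [2, 4, 0, 6, 3, 8, 5, 1, 7]

Derivation:
After 1 (rotate_left(6, 8, k=2)): [8, 3, 1, 5, 0, 2, 4, 6, 7]
After 2 (swap(2, 4)): [8, 3, 0, 5, 1, 2, 4, 6, 7]
After 3 (reverse(3, 5)): [8, 3, 0, 2, 1, 5, 4, 6, 7]
After 4 (swap(1, 5)): [8, 5, 0, 2, 1, 3, 4, 6, 7]
After 5 (swap(3, 0)): [2, 5, 0, 8, 1, 3, 4, 6, 7]
After 6 (rotate_left(6, 8, k=1)): [2, 5, 0, 8, 1, 3, 6, 7, 4]
After 7 (swap(4, 5)): [2, 5, 0, 8, 3, 1, 6, 7, 4]
After 8 (rotate_left(3, 8, k=4)): [2, 5, 0, 7, 4, 8, 3, 1, 6]
After 9 (rotate_left(3, 8, k=2)): [2, 5, 0, 8, 3, 1, 6, 7, 4]
After 10 (rotate_left(6, 8, k=2)): [2, 5, 0, 8, 3, 1, 4, 6, 7]
After 11 (reverse(5, 7)): [2, 5, 0, 8, 3, 6, 4, 1, 7]
After 12 (swap(1, 6)): [2, 4, 0, 8, 3, 6, 5, 1, 7]
After 13 (reverse(3, 5)): [2, 4, 0, 6, 3, 8, 5, 1, 7]
After 14 (swap(8, 7)): [2, 4, 0, 6, 3, 8, 5, 7, 1]
After 15 (reverse(7, 8)): [2, 4, 0, 6, 3, 8, 5, 1, 7]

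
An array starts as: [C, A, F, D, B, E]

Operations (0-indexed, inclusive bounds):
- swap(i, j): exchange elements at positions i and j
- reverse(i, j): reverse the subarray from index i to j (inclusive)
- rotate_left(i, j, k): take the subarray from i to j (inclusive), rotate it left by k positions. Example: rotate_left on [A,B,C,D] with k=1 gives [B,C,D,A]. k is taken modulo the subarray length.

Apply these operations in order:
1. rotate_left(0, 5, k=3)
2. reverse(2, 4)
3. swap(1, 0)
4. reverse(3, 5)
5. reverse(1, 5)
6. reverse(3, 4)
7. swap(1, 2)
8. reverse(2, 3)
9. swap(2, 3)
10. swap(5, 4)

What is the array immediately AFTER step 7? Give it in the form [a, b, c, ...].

Answer: [B, E, C, A, F, D]

Derivation:
After 1 (rotate_left(0, 5, k=3)): [D, B, E, C, A, F]
After 2 (reverse(2, 4)): [D, B, A, C, E, F]
After 3 (swap(1, 0)): [B, D, A, C, E, F]
After 4 (reverse(3, 5)): [B, D, A, F, E, C]
After 5 (reverse(1, 5)): [B, C, E, F, A, D]
After 6 (reverse(3, 4)): [B, C, E, A, F, D]
After 7 (swap(1, 2)): [B, E, C, A, F, D]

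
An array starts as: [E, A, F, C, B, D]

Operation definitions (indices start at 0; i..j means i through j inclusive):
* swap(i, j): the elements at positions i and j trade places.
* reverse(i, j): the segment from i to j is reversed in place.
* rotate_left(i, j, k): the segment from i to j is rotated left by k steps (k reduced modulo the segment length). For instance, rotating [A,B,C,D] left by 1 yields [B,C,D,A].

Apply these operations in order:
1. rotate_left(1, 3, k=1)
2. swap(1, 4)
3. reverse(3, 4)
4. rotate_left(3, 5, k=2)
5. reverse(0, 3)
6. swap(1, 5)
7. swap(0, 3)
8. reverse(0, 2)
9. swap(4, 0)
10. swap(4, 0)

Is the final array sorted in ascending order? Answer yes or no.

Answer: no

Derivation:
After 1 (rotate_left(1, 3, k=1)): [E, F, C, A, B, D]
After 2 (swap(1, 4)): [E, B, C, A, F, D]
After 3 (reverse(3, 4)): [E, B, C, F, A, D]
After 4 (rotate_left(3, 5, k=2)): [E, B, C, D, F, A]
After 5 (reverse(0, 3)): [D, C, B, E, F, A]
After 6 (swap(1, 5)): [D, A, B, E, F, C]
After 7 (swap(0, 3)): [E, A, B, D, F, C]
After 8 (reverse(0, 2)): [B, A, E, D, F, C]
After 9 (swap(4, 0)): [F, A, E, D, B, C]
After 10 (swap(4, 0)): [B, A, E, D, F, C]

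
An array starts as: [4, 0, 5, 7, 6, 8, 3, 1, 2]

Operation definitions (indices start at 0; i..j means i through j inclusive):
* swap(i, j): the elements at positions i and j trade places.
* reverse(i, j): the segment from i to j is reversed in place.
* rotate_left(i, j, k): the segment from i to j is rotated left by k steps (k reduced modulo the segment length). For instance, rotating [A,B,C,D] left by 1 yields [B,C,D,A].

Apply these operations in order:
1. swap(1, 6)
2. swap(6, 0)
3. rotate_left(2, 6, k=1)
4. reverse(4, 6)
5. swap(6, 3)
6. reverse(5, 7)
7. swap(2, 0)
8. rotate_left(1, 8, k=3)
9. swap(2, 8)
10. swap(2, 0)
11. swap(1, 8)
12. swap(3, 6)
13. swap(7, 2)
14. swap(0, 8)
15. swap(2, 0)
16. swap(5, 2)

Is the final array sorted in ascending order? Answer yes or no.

After 1 (swap(1, 6)): [4, 3, 5, 7, 6, 8, 0, 1, 2]
After 2 (swap(6, 0)): [0, 3, 5, 7, 6, 8, 4, 1, 2]
After 3 (rotate_left(2, 6, k=1)): [0, 3, 7, 6, 8, 4, 5, 1, 2]
After 4 (reverse(4, 6)): [0, 3, 7, 6, 5, 4, 8, 1, 2]
After 5 (swap(6, 3)): [0, 3, 7, 8, 5, 4, 6, 1, 2]
After 6 (reverse(5, 7)): [0, 3, 7, 8, 5, 1, 6, 4, 2]
After 7 (swap(2, 0)): [7, 3, 0, 8, 5, 1, 6, 4, 2]
After 8 (rotate_left(1, 8, k=3)): [7, 5, 1, 6, 4, 2, 3, 0, 8]
After 9 (swap(2, 8)): [7, 5, 8, 6, 4, 2, 3, 0, 1]
After 10 (swap(2, 0)): [8, 5, 7, 6, 4, 2, 3, 0, 1]
After 11 (swap(1, 8)): [8, 1, 7, 6, 4, 2, 3, 0, 5]
After 12 (swap(3, 6)): [8, 1, 7, 3, 4, 2, 6, 0, 5]
After 13 (swap(7, 2)): [8, 1, 0, 3, 4, 2, 6, 7, 5]
After 14 (swap(0, 8)): [5, 1, 0, 3, 4, 2, 6, 7, 8]
After 15 (swap(2, 0)): [0, 1, 5, 3, 4, 2, 6, 7, 8]
After 16 (swap(5, 2)): [0, 1, 2, 3, 4, 5, 6, 7, 8]

Answer: yes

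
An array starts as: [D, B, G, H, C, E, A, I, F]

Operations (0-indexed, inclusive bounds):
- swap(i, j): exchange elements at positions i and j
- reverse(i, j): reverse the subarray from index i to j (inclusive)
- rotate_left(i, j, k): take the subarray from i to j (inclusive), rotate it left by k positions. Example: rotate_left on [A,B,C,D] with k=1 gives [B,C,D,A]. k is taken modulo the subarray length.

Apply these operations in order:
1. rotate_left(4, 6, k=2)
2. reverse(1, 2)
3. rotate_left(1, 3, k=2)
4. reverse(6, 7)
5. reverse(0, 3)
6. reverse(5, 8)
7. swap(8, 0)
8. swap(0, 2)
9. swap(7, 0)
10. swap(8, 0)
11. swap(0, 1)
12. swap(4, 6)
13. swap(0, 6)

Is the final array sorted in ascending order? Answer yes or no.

After 1 (rotate_left(4, 6, k=2)): [D, B, G, H, A, C, E, I, F]
After 2 (reverse(1, 2)): [D, G, B, H, A, C, E, I, F]
After 3 (rotate_left(1, 3, k=2)): [D, H, G, B, A, C, E, I, F]
After 4 (reverse(6, 7)): [D, H, G, B, A, C, I, E, F]
After 5 (reverse(0, 3)): [B, G, H, D, A, C, I, E, F]
After 6 (reverse(5, 8)): [B, G, H, D, A, F, E, I, C]
After 7 (swap(8, 0)): [C, G, H, D, A, F, E, I, B]
After 8 (swap(0, 2)): [H, G, C, D, A, F, E, I, B]
After 9 (swap(7, 0)): [I, G, C, D, A, F, E, H, B]
After 10 (swap(8, 0)): [B, G, C, D, A, F, E, H, I]
After 11 (swap(0, 1)): [G, B, C, D, A, F, E, H, I]
After 12 (swap(4, 6)): [G, B, C, D, E, F, A, H, I]
After 13 (swap(0, 6)): [A, B, C, D, E, F, G, H, I]

Answer: yes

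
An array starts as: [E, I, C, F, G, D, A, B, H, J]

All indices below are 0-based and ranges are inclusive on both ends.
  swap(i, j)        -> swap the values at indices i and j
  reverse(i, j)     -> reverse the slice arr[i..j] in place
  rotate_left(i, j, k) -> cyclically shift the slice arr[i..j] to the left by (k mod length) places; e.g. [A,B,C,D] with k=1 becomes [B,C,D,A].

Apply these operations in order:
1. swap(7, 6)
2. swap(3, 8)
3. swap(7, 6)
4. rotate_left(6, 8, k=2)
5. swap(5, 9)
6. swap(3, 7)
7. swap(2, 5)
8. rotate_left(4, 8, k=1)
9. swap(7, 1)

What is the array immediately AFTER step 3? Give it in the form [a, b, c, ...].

After 1 (swap(7, 6)): [E, I, C, F, G, D, B, A, H, J]
After 2 (swap(3, 8)): [E, I, C, H, G, D, B, A, F, J]
After 3 (swap(7, 6)): [E, I, C, H, G, D, A, B, F, J]

Answer: [E, I, C, H, G, D, A, B, F, J]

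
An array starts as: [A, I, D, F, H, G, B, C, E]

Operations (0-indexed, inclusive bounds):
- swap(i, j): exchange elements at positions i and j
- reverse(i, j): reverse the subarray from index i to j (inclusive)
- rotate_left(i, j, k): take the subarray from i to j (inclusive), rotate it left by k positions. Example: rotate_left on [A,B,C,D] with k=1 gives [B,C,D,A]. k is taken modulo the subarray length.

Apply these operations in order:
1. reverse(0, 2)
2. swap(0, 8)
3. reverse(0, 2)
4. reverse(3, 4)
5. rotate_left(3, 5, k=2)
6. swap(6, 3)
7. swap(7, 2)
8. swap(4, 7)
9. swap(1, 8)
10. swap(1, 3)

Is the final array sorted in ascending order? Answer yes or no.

Answer: yes

Derivation:
After 1 (reverse(0, 2)): [D, I, A, F, H, G, B, C, E]
After 2 (swap(0, 8)): [E, I, A, F, H, G, B, C, D]
After 3 (reverse(0, 2)): [A, I, E, F, H, G, B, C, D]
After 4 (reverse(3, 4)): [A, I, E, H, F, G, B, C, D]
After 5 (rotate_left(3, 5, k=2)): [A, I, E, G, H, F, B, C, D]
After 6 (swap(6, 3)): [A, I, E, B, H, F, G, C, D]
After 7 (swap(7, 2)): [A, I, C, B, H, F, G, E, D]
After 8 (swap(4, 7)): [A, I, C, B, E, F, G, H, D]
After 9 (swap(1, 8)): [A, D, C, B, E, F, G, H, I]
After 10 (swap(1, 3)): [A, B, C, D, E, F, G, H, I]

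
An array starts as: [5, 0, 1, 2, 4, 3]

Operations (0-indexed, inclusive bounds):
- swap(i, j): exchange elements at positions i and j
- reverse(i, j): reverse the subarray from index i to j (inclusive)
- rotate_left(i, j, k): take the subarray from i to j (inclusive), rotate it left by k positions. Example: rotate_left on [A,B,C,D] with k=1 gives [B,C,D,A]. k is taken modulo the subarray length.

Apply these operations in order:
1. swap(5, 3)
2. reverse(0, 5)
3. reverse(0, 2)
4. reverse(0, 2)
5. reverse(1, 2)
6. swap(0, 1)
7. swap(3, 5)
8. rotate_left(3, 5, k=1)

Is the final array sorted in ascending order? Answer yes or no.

After 1 (swap(5, 3)): [5, 0, 1, 3, 4, 2]
After 2 (reverse(0, 5)): [2, 4, 3, 1, 0, 5]
After 3 (reverse(0, 2)): [3, 4, 2, 1, 0, 5]
After 4 (reverse(0, 2)): [2, 4, 3, 1, 0, 5]
After 5 (reverse(1, 2)): [2, 3, 4, 1, 0, 5]
After 6 (swap(0, 1)): [3, 2, 4, 1, 0, 5]
After 7 (swap(3, 5)): [3, 2, 4, 5, 0, 1]
After 8 (rotate_left(3, 5, k=1)): [3, 2, 4, 0, 1, 5]

Answer: no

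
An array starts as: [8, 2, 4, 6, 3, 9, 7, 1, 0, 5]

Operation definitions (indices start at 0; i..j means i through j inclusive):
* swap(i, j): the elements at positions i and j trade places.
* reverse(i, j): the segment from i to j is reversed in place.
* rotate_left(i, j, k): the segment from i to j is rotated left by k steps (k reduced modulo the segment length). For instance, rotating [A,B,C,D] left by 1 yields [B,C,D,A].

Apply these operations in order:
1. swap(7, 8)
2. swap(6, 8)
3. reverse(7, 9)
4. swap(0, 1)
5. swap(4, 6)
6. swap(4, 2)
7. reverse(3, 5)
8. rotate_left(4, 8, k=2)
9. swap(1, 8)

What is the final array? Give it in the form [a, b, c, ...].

Answer: [2, 6, 1, 9, 3, 5, 7, 4, 8, 0]

Derivation:
After 1 (swap(7, 8)): [8, 2, 4, 6, 3, 9, 7, 0, 1, 5]
After 2 (swap(6, 8)): [8, 2, 4, 6, 3, 9, 1, 0, 7, 5]
After 3 (reverse(7, 9)): [8, 2, 4, 6, 3, 9, 1, 5, 7, 0]
After 4 (swap(0, 1)): [2, 8, 4, 6, 3, 9, 1, 5, 7, 0]
After 5 (swap(4, 6)): [2, 8, 4, 6, 1, 9, 3, 5, 7, 0]
After 6 (swap(4, 2)): [2, 8, 1, 6, 4, 9, 3, 5, 7, 0]
After 7 (reverse(3, 5)): [2, 8, 1, 9, 4, 6, 3, 5, 7, 0]
After 8 (rotate_left(4, 8, k=2)): [2, 8, 1, 9, 3, 5, 7, 4, 6, 0]
After 9 (swap(1, 8)): [2, 6, 1, 9, 3, 5, 7, 4, 8, 0]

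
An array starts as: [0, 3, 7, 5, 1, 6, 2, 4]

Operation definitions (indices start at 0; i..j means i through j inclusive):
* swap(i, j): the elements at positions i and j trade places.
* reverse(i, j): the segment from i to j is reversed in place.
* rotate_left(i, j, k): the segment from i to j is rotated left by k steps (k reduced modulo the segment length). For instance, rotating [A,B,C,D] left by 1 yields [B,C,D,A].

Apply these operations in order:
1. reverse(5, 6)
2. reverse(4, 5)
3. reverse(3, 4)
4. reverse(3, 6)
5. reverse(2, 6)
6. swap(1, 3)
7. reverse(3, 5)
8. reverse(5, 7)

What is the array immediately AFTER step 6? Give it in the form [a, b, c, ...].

Answer: [0, 5, 2, 3, 1, 6, 7, 4]

Derivation:
After 1 (reverse(5, 6)): [0, 3, 7, 5, 1, 2, 6, 4]
After 2 (reverse(4, 5)): [0, 3, 7, 5, 2, 1, 6, 4]
After 3 (reverse(3, 4)): [0, 3, 7, 2, 5, 1, 6, 4]
After 4 (reverse(3, 6)): [0, 3, 7, 6, 1, 5, 2, 4]
After 5 (reverse(2, 6)): [0, 3, 2, 5, 1, 6, 7, 4]
After 6 (swap(1, 3)): [0, 5, 2, 3, 1, 6, 7, 4]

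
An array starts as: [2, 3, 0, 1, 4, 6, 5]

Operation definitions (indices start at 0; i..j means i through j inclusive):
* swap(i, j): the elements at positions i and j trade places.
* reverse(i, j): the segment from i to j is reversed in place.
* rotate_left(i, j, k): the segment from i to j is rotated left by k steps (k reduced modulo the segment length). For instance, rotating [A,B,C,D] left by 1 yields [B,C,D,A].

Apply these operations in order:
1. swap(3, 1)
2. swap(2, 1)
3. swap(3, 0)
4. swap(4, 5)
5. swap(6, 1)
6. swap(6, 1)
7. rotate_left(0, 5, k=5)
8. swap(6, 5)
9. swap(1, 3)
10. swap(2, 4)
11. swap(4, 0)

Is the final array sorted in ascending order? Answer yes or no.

Answer: yes

Derivation:
After 1 (swap(3, 1)): [2, 1, 0, 3, 4, 6, 5]
After 2 (swap(2, 1)): [2, 0, 1, 3, 4, 6, 5]
After 3 (swap(3, 0)): [3, 0, 1, 2, 4, 6, 5]
After 4 (swap(4, 5)): [3, 0, 1, 2, 6, 4, 5]
After 5 (swap(6, 1)): [3, 5, 1, 2, 6, 4, 0]
After 6 (swap(6, 1)): [3, 0, 1, 2, 6, 4, 5]
After 7 (rotate_left(0, 5, k=5)): [4, 3, 0, 1, 2, 6, 5]
After 8 (swap(6, 5)): [4, 3, 0, 1, 2, 5, 6]
After 9 (swap(1, 3)): [4, 1, 0, 3, 2, 5, 6]
After 10 (swap(2, 4)): [4, 1, 2, 3, 0, 5, 6]
After 11 (swap(4, 0)): [0, 1, 2, 3, 4, 5, 6]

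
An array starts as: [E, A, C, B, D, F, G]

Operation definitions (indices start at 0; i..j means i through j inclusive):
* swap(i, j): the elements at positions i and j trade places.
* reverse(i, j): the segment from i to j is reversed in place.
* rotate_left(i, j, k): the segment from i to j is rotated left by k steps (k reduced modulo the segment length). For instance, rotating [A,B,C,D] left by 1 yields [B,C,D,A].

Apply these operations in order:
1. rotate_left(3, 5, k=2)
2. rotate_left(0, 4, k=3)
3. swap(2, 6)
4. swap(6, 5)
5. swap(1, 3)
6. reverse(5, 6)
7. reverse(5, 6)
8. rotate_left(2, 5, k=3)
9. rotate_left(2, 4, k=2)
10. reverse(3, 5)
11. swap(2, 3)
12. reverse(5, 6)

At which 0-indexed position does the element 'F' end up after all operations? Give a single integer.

After 1 (rotate_left(3, 5, k=2)): [E, A, C, F, B, D, G]
After 2 (rotate_left(0, 4, k=3)): [F, B, E, A, C, D, G]
After 3 (swap(2, 6)): [F, B, G, A, C, D, E]
After 4 (swap(6, 5)): [F, B, G, A, C, E, D]
After 5 (swap(1, 3)): [F, A, G, B, C, E, D]
After 6 (reverse(5, 6)): [F, A, G, B, C, D, E]
After 7 (reverse(5, 6)): [F, A, G, B, C, E, D]
After 8 (rotate_left(2, 5, k=3)): [F, A, E, G, B, C, D]
After 9 (rotate_left(2, 4, k=2)): [F, A, B, E, G, C, D]
After 10 (reverse(3, 5)): [F, A, B, C, G, E, D]
After 11 (swap(2, 3)): [F, A, C, B, G, E, D]
After 12 (reverse(5, 6)): [F, A, C, B, G, D, E]

Answer: 0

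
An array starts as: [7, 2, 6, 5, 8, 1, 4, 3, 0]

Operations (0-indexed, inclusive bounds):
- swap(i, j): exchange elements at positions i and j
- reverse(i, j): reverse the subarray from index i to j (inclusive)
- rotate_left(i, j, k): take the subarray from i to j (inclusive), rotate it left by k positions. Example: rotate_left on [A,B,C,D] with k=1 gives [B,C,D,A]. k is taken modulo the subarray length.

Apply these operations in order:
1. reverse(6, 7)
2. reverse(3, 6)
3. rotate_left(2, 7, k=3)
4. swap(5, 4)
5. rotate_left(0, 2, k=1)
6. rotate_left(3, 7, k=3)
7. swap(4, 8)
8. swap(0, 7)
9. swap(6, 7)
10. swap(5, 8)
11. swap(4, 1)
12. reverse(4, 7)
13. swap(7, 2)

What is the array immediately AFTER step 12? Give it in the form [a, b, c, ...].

Answer: [4, 0, 7, 3, 6, 2, 1, 8, 5]

Derivation:
After 1 (reverse(6, 7)): [7, 2, 6, 5, 8, 1, 3, 4, 0]
After 2 (reverse(3, 6)): [7, 2, 6, 3, 1, 8, 5, 4, 0]
After 3 (rotate_left(2, 7, k=3)): [7, 2, 8, 5, 4, 6, 3, 1, 0]
After 4 (swap(5, 4)): [7, 2, 8, 5, 6, 4, 3, 1, 0]
After 5 (rotate_left(0, 2, k=1)): [2, 8, 7, 5, 6, 4, 3, 1, 0]
After 6 (rotate_left(3, 7, k=3)): [2, 8, 7, 3, 1, 5, 6, 4, 0]
After 7 (swap(4, 8)): [2, 8, 7, 3, 0, 5, 6, 4, 1]
After 8 (swap(0, 7)): [4, 8, 7, 3, 0, 5, 6, 2, 1]
After 9 (swap(6, 7)): [4, 8, 7, 3, 0, 5, 2, 6, 1]
After 10 (swap(5, 8)): [4, 8, 7, 3, 0, 1, 2, 6, 5]
After 11 (swap(4, 1)): [4, 0, 7, 3, 8, 1, 2, 6, 5]
After 12 (reverse(4, 7)): [4, 0, 7, 3, 6, 2, 1, 8, 5]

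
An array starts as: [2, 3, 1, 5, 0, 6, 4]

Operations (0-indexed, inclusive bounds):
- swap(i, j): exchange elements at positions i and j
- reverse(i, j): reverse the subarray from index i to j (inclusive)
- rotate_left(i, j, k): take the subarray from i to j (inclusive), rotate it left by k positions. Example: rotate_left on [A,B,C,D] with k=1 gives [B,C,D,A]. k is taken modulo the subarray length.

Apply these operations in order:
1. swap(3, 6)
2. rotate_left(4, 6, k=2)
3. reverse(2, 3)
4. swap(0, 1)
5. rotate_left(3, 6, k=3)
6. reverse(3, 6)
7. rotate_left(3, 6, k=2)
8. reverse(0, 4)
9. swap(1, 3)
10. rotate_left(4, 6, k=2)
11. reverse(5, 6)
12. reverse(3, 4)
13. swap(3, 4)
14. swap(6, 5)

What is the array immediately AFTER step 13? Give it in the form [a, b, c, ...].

After 1 (swap(3, 6)): [2, 3, 1, 4, 0, 6, 5]
After 2 (rotate_left(4, 6, k=2)): [2, 3, 1, 4, 5, 0, 6]
After 3 (reverse(2, 3)): [2, 3, 4, 1, 5, 0, 6]
After 4 (swap(0, 1)): [3, 2, 4, 1, 5, 0, 6]
After 5 (rotate_left(3, 6, k=3)): [3, 2, 4, 6, 1, 5, 0]
After 6 (reverse(3, 6)): [3, 2, 4, 0, 5, 1, 6]
After 7 (rotate_left(3, 6, k=2)): [3, 2, 4, 1, 6, 0, 5]
After 8 (reverse(0, 4)): [6, 1, 4, 2, 3, 0, 5]
After 9 (swap(1, 3)): [6, 2, 4, 1, 3, 0, 5]
After 10 (rotate_left(4, 6, k=2)): [6, 2, 4, 1, 5, 3, 0]
After 11 (reverse(5, 6)): [6, 2, 4, 1, 5, 0, 3]
After 12 (reverse(3, 4)): [6, 2, 4, 5, 1, 0, 3]
After 13 (swap(3, 4)): [6, 2, 4, 1, 5, 0, 3]

Answer: [6, 2, 4, 1, 5, 0, 3]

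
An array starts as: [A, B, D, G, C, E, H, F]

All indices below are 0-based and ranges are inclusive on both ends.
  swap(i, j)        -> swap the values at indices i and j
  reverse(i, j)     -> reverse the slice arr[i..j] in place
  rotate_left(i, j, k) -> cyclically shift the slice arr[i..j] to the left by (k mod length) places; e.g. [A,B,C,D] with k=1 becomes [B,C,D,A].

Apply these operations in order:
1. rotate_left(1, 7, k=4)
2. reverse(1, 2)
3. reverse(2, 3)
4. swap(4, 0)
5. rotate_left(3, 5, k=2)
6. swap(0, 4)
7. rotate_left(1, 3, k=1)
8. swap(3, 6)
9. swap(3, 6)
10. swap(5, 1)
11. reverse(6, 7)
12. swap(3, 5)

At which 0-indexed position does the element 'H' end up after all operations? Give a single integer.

Answer: 5

Derivation:
After 1 (rotate_left(1, 7, k=4)): [A, E, H, F, B, D, G, C]
After 2 (reverse(1, 2)): [A, H, E, F, B, D, G, C]
After 3 (reverse(2, 3)): [A, H, F, E, B, D, G, C]
After 4 (swap(4, 0)): [B, H, F, E, A, D, G, C]
After 5 (rotate_left(3, 5, k=2)): [B, H, F, D, E, A, G, C]
After 6 (swap(0, 4)): [E, H, F, D, B, A, G, C]
After 7 (rotate_left(1, 3, k=1)): [E, F, D, H, B, A, G, C]
After 8 (swap(3, 6)): [E, F, D, G, B, A, H, C]
After 9 (swap(3, 6)): [E, F, D, H, B, A, G, C]
After 10 (swap(5, 1)): [E, A, D, H, B, F, G, C]
After 11 (reverse(6, 7)): [E, A, D, H, B, F, C, G]
After 12 (swap(3, 5)): [E, A, D, F, B, H, C, G]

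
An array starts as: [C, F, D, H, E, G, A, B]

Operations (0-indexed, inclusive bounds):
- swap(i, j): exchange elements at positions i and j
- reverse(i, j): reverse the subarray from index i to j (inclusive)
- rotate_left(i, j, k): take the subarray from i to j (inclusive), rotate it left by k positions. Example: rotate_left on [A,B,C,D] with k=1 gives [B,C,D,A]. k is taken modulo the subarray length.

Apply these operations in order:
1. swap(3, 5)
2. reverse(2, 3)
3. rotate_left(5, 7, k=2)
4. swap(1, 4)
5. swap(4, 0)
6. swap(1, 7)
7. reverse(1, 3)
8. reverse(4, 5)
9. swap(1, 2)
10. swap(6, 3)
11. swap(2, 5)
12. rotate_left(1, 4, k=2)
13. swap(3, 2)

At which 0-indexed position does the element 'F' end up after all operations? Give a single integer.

After 1 (swap(3, 5)): [C, F, D, G, E, H, A, B]
After 2 (reverse(2, 3)): [C, F, G, D, E, H, A, B]
After 3 (rotate_left(5, 7, k=2)): [C, F, G, D, E, B, H, A]
After 4 (swap(1, 4)): [C, E, G, D, F, B, H, A]
After 5 (swap(4, 0)): [F, E, G, D, C, B, H, A]
After 6 (swap(1, 7)): [F, A, G, D, C, B, H, E]
After 7 (reverse(1, 3)): [F, D, G, A, C, B, H, E]
After 8 (reverse(4, 5)): [F, D, G, A, B, C, H, E]
After 9 (swap(1, 2)): [F, G, D, A, B, C, H, E]
After 10 (swap(6, 3)): [F, G, D, H, B, C, A, E]
After 11 (swap(2, 5)): [F, G, C, H, B, D, A, E]
After 12 (rotate_left(1, 4, k=2)): [F, H, B, G, C, D, A, E]
After 13 (swap(3, 2)): [F, H, G, B, C, D, A, E]

Answer: 0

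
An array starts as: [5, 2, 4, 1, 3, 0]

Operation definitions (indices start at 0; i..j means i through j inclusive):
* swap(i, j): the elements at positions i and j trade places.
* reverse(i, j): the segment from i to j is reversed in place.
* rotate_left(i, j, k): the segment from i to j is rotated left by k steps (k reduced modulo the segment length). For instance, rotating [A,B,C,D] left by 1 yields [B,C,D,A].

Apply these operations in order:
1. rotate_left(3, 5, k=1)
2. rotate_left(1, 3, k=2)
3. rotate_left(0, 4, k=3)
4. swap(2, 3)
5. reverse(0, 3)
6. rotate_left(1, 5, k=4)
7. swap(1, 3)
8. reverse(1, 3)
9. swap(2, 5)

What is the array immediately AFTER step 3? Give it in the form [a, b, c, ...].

After 1 (rotate_left(3, 5, k=1)): [5, 2, 4, 3, 0, 1]
After 2 (rotate_left(1, 3, k=2)): [5, 3, 2, 4, 0, 1]
After 3 (rotate_left(0, 4, k=3)): [4, 0, 5, 3, 2, 1]

Answer: [4, 0, 5, 3, 2, 1]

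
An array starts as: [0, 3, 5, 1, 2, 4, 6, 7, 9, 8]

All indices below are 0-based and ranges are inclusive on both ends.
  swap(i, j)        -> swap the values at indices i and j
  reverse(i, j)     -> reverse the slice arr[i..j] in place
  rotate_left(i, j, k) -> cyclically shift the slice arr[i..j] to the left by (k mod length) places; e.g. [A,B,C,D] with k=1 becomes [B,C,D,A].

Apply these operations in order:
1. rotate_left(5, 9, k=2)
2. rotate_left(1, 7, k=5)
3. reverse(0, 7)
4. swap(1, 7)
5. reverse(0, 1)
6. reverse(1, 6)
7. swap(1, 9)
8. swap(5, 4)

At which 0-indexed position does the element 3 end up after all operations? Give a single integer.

Answer: 3

Derivation:
After 1 (rotate_left(5, 9, k=2)): [0, 3, 5, 1, 2, 7, 9, 8, 4, 6]
After 2 (rotate_left(1, 7, k=5)): [0, 9, 8, 3, 5, 1, 2, 7, 4, 6]
After 3 (reverse(0, 7)): [7, 2, 1, 5, 3, 8, 9, 0, 4, 6]
After 4 (swap(1, 7)): [7, 0, 1, 5, 3, 8, 9, 2, 4, 6]
After 5 (reverse(0, 1)): [0, 7, 1, 5, 3, 8, 9, 2, 4, 6]
After 6 (reverse(1, 6)): [0, 9, 8, 3, 5, 1, 7, 2, 4, 6]
After 7 (swap(1, 9)): [0, 6, 8, 3, 5, 1, 7, 2, 4, 9]
After 8 (swap(5, 4)): [0, 6, 8, 3, 1, 5, 7, 2, 4, 9]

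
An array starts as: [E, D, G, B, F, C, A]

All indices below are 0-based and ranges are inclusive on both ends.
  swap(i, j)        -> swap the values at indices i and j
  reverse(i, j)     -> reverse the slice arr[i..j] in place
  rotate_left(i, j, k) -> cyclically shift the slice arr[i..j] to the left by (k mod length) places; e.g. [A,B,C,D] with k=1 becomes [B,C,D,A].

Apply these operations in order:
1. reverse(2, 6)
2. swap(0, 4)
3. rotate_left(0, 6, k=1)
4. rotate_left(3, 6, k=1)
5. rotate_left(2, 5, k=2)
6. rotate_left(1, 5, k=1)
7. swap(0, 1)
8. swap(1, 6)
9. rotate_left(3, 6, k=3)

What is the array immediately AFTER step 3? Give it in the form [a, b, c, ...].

Answer: [D, A, C, E, B, G, F]

Derivation:
After 1 (reverse(2, 6)): [E, D, A, C, F, B, G]
After 2 (swap(0, 4)): [F, D, A, C, E, B, G]
After 3 (rotate_left(0, 6, k=1)): [D, A, C, E, B, G, F]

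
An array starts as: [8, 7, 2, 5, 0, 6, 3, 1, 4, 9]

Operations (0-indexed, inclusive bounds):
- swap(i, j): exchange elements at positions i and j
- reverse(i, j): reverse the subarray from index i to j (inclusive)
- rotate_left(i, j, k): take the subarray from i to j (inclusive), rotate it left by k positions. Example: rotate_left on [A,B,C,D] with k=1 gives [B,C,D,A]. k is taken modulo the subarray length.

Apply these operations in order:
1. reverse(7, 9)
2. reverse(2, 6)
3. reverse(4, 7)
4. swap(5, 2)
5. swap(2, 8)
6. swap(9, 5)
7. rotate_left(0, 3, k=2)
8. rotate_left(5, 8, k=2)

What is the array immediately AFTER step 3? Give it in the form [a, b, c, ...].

After 1 (reverse(7, 9)): [8, 7, 2, 5, 0, 6, 3, 9, 4, 1]
After 2 (reverse(2, 6)): [8, 7, 3, 6, 0, 5, 2, 9, 4, 1]
After 3 (reverse(4, 7)): [8, 7, 3, 6, 9, 2, 5, 0, 4, 1]

Answer: [8, 7, 3, 6, 9, 2, 5, 0, 4, 1]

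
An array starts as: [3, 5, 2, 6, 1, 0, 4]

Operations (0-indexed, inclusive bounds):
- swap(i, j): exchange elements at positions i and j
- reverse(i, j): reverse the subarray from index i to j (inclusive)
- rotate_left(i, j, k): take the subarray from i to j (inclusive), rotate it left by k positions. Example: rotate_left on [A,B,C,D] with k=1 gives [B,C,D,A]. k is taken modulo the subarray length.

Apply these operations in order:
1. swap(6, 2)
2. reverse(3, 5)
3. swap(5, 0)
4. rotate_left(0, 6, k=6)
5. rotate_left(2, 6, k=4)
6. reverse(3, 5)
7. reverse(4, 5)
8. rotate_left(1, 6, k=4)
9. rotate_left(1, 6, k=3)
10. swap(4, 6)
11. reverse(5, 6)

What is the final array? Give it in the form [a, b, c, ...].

After 1 (swap(6, 2)): [3, 5, 4, 6, 1, 0, 2]
After 2 (reverse(3, 5)): [3, 5, 4, 0, 1, 6, 2]
After 3 (swap(5, 0)): [6, 5, 4, 0, 1, 3, 2]
After 4 (rotate_left(0, 6, k=6)): [2, 6, 5, 4, 0, 1, 3]
After 5 (rotate_left(2, 6, k=4)): [2, 6, 3, 5, 4, 0, 1]
After 6 (reverse(3, 5)): [2, 6, 3, 0, 4, 5, 1]
After 7 (reverse(4, 5)): [2, 6, 3, 0, 5, 4, 1]
After 8 (rotate_left(1, 6, k=4)): [2, 4, 1, 6, 3, 0, 5]
After 9 (rotate_left(1, 6, k=3)): [2, 3, 0, 5, 4, 1, 6]
After 10 (swap(4, 6)): [2, 3, 0, 5, 6, 1, 4]
After 11 (reverse(5, 6)): [2, 3, 0, 5, 6, 4, 1]

Answer: [2, 3, 0, 5, 6, 4, 1]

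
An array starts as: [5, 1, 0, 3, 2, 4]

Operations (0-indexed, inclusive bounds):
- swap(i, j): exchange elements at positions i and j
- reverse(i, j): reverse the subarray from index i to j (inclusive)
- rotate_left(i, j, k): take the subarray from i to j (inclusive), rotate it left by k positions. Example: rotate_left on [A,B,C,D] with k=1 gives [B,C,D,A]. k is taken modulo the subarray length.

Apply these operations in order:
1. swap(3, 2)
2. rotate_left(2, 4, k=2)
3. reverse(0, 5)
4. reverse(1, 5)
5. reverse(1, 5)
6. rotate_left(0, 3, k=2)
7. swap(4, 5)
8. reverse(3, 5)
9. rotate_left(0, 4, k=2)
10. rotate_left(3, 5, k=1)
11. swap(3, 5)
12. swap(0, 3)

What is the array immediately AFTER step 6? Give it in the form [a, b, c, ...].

After 1 (swap(3, 2)): [5, 1, 3, 0, 2, 4]
After 2 (rotate_left(2, 4, k=2)): [5, 1, 2, 3, 0, 4]
After 3 (reverse(0, 5)): [4, 0, 3, 2, 1, 5]
After 4 (reverse(1, 5)): [4, 5, 1, 2, 3, 0]
After 5 (reverse(1, 5)): [4, 0, 3, 2, 1, 5]
After 6 (rotate_left(0, 3, k=2)): [3, 2, 4, 0, 1, 5]

Answer: [3, 2, 4, 0, 1, 5]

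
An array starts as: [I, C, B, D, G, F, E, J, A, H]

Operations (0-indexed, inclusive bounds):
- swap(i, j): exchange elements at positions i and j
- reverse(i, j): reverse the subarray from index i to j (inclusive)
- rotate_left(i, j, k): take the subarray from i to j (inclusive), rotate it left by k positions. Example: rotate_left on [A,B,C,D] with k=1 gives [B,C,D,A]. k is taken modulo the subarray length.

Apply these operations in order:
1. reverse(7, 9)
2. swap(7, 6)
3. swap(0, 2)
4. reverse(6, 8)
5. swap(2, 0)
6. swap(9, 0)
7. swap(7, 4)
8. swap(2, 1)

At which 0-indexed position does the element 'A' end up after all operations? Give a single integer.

After 1 (reverse(7, 9)): [I, C, B, D, G, F, E, H, A, J]
After 2 (swap(7, 6)): [I, C, B, D, G, F, H, E, A, J]
After 3 (swap(0, 2)): [B, C, I, D, G, F, H, E, A, J]
After 4 (reverse(6, 8)): [B, C, I, D, G, F, A, E, H, J]
After 5 (swap(2, 0)): [I, C, B, D, G, F, A, E, H, J]
After 6 (swap(9, 0)): [J, C, B, D, G, F, A, E, H, I]
After 7 (swap(7, 4)): [J, C, B, D, E, F, A, G, H, I]
After 8 (swap(2, 1)): [J, B, C, D, E, F, A, G, H, I]

Answer: 6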